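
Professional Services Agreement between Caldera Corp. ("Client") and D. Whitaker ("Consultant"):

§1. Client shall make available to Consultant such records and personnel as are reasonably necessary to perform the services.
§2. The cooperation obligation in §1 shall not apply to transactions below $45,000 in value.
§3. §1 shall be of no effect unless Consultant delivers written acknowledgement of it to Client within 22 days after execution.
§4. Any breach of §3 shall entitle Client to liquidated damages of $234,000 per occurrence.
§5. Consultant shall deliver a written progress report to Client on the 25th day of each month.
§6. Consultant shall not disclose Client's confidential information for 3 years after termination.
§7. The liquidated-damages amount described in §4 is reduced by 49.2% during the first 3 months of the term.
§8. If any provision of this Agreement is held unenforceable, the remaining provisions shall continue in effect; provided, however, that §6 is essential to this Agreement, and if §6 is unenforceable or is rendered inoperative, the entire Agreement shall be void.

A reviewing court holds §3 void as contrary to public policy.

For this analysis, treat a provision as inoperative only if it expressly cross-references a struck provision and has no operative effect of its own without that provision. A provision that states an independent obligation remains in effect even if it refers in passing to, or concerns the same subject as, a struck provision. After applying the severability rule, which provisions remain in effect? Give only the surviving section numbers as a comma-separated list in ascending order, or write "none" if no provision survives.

1, 2, 5, 6, 8

§3 is struck. §4 operates only by reference to §3, so it falls with §3. The whole of §7 is the introductory reduction to the liquidated-damages amount, defined by reference to §4, so §7 cannot stand once §4 is removed. §8 makes §6 an essential term, but §6 is unaffected, so the severability proviso in §8 preserves the remaining provisions. §1, §2, §5, §6, and §8 remain in effect.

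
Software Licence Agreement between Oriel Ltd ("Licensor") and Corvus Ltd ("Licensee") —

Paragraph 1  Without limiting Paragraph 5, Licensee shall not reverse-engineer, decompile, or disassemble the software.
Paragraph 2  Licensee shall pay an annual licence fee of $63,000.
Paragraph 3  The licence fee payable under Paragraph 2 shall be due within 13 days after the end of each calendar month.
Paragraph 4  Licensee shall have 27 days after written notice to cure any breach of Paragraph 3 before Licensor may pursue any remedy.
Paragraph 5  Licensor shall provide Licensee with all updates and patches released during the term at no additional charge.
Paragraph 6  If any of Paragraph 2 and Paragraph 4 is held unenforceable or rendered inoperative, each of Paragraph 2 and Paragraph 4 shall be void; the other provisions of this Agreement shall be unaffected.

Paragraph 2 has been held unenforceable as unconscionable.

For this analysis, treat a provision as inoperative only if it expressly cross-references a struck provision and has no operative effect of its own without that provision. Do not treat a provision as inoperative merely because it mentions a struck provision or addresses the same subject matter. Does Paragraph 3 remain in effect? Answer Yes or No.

No

Paragraph 2 is struck. Paragraph 3 has no operative effect of its own apart from Paragraph 2 and is therefore inoperative. Paragraph 4 merely fixes the cure period for breach of Paragraph 3; with Paragraph 3 gone it has nothing to operate on and falls away. Paragraph 6 declares Paragraph 2 and Paragraph 4 mutually dependent; since one of them has fallen, all of them are of no effect. The remainder continues in force under Paragraph 6. The provisions still in force are Paragraph 1, Paragraph 5, and Paragraph 6. Paragraph 3 is among the inoperative provisions, so the answer is no.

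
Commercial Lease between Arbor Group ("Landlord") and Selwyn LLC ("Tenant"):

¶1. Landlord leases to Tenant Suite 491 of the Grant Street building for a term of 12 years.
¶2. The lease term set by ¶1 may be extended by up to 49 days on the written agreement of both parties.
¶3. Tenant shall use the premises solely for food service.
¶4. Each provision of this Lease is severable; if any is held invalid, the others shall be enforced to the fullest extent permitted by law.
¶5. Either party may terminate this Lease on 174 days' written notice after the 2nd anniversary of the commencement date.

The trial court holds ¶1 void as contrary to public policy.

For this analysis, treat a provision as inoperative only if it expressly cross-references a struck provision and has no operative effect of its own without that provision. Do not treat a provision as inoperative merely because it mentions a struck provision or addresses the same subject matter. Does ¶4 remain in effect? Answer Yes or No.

Yes

¶1 is struck. ¶2 operates only by reference to ¶1, so it falls with ¶1. Under the severability clause in ¶4, the remaining provisions continue in force. That leaves ¶3, ¶4, and ¶5 in effect. ¶4 is among the surviving provisions, so the answer is yes.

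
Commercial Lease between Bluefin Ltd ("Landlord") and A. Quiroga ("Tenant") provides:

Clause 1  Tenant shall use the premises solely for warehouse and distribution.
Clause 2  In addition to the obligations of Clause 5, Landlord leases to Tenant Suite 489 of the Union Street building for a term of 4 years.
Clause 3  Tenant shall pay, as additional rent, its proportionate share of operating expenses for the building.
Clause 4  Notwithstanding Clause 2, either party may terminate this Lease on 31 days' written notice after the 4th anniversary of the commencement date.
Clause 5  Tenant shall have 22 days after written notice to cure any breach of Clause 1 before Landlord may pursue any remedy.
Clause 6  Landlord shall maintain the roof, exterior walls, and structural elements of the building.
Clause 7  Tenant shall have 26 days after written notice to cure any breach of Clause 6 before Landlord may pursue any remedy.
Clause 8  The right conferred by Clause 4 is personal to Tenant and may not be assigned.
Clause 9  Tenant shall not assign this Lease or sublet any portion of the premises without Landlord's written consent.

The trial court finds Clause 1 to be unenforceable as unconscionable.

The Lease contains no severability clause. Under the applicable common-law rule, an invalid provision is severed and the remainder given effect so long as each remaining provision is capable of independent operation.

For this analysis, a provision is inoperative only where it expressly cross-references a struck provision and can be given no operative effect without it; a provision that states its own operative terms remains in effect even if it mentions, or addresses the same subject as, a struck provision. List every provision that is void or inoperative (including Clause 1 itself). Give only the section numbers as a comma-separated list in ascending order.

1, 5

Clause 1 is struck. Clause 5 merely fixes the cure period for breach of Clause 1; with Clause 1 gone it has nothing to operate on and falls away. Clause 2 mentions Clause 5 but its own obligation stands independently of Clause 5, so Clause 2 is not affected. Under the stated default rule, only provisions that cannot operate independently fall away; the rest are enforced. The provisions still in force are Clause 2, Clause 3, Clause 4, Clause 6, Clause 7, Clause 8, and Clause 9.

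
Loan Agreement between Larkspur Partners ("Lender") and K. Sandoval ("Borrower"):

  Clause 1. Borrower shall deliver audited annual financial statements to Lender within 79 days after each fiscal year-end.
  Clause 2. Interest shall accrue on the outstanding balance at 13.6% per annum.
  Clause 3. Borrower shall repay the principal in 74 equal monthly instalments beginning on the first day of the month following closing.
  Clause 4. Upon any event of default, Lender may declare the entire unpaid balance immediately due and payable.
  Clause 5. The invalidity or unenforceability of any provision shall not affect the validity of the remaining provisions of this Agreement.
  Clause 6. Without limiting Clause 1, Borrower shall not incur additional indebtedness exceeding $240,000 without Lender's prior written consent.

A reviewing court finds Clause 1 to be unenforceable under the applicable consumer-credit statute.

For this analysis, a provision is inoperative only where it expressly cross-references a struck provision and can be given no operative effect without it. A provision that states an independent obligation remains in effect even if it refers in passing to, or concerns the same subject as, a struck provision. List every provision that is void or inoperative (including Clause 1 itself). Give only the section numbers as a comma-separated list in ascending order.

1

Clause 1 is struck. Clause 6 mentions Clause 1 but its own obligation stands independently of Clause 1, so Clause 6 is not affected. No other provision's operative terms depend on Clause 1. Under the severability clause in Clause 5, the remaining provisions continue in force. The provisions still in force are Clause 2, Clause 3, Clause 4, Clause 5, and Clause 6.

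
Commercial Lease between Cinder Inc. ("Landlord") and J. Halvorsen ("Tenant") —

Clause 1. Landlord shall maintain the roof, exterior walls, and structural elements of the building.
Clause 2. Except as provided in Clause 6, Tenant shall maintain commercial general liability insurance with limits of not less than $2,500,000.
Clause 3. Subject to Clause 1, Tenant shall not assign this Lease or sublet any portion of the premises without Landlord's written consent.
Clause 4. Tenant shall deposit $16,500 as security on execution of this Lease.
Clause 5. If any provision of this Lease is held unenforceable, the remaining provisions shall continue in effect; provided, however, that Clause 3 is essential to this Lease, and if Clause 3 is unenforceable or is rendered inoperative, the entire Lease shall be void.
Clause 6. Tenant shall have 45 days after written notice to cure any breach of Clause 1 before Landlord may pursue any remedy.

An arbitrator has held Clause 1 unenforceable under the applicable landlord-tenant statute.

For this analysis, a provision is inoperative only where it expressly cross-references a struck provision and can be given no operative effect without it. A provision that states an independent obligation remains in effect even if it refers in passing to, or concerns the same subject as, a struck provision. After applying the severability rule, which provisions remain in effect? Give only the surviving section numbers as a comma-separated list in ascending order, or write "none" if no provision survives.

2, 3, 4, 5

Clause 1 is struck. The only function of Clause 6 is the cure period for breach of Clause 1, so it cannot stand once Clause 1 is removed. Clause 2 mentions Clause 6 but its own obligation stands independently of Clause 6, so Clause 2 is not affected. Clause 3 mentions Clause 1 but its own obligation stands independently of Clause 1, so Clause 3 is not affected. Clause 5 makes Clause 3 an essential term, but Clause 3 is unaffected, so the severability proviso in Clause 5 preserves the remaining provisions. That leaves Clause 2, Clause 3, Clause 4, and Clause 5 in effect.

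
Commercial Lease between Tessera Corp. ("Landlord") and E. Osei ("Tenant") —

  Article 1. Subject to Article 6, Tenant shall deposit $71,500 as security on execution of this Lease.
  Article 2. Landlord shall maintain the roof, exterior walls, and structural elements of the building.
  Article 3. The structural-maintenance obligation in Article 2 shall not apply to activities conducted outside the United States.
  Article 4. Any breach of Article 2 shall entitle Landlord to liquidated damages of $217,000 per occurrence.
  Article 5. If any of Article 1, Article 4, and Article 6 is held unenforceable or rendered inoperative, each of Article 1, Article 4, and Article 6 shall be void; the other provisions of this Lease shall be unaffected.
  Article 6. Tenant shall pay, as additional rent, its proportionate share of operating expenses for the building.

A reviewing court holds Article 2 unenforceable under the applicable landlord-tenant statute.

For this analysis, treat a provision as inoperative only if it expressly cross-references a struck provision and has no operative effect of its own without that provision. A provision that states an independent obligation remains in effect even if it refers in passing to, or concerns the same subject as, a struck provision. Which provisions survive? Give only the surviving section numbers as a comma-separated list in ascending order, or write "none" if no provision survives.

5

Article 2 is struck. Article 3 does nothing except set the carve-out from the structural-maintenance obligation by reference to Article 2; with Article 2 gone it has no independent effect and is inoperative. Article 4 operates only by reference to Article 2, so it falls with Article 2. Article 5 declares Article 1, Article 4, and Article 6 mutually dependent; since one of them has fallen, all of them are of no effect. That brings down Article 1 and Article 6 as well. The remainder continues in force under Article 5. Only Article 5 remains in effect.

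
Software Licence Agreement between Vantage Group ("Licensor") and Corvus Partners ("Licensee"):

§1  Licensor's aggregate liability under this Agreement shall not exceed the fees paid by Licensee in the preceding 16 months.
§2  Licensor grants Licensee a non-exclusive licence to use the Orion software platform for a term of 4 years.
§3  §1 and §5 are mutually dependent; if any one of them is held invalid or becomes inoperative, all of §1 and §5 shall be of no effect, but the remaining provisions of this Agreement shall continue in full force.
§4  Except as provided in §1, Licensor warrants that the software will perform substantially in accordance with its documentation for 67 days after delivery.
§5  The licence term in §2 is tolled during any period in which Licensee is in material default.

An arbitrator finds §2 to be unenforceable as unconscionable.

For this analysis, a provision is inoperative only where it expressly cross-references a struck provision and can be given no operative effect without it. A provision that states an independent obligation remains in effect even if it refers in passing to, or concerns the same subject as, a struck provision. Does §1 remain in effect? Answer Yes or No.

No

§2 is struck. §5 does nothing except set the tolling of the licence term by reference to §2; with §2 gone it has no independent effect and is inoperative. Although §4 refers to §1, its operative terms do not depend on §1, so it remains in effect. §3 declares §1 and §5 mutually dependent; since one of them has fallen, all of them are of no effect. That brings down §1 as well. The remainder continues in force under §3. §3 and §4 remain in effect. §1 is among the inoperative provisions, so the answer is no.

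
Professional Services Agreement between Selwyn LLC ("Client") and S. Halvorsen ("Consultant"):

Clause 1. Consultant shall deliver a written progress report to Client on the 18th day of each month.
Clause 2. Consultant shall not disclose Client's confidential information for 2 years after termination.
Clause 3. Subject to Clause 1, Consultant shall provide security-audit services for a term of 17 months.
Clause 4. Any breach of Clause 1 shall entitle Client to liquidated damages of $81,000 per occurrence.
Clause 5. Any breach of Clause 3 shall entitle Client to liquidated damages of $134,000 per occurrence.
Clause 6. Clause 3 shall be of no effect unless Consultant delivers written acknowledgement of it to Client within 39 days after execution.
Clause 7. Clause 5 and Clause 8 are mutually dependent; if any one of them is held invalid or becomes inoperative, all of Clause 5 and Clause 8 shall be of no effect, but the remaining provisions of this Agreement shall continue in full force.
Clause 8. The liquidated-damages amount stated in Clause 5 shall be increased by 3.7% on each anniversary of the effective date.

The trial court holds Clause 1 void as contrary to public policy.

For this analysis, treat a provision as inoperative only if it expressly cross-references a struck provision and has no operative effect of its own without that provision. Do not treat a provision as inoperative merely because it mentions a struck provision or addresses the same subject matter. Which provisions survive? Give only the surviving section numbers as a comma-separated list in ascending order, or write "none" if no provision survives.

Clause 1 is struck. Clause 4 has no operative effect of its own apart from Clause 1 and is therefore inoperative. Clause 3 mentions Clause 1 but its own obligation stands independently of Clause 1, so Clause 3 is not affected. Clause 7 ties Clause 5 and Clause 8 together, but none of those is affected here; the remaining provisions continue in force under Clause 7. The provisions still in force are Clause 2, Clause 3, Clause 5, Clause 6, Clause 7, and Clause 8.

2, 3, 5, 6, 7, 8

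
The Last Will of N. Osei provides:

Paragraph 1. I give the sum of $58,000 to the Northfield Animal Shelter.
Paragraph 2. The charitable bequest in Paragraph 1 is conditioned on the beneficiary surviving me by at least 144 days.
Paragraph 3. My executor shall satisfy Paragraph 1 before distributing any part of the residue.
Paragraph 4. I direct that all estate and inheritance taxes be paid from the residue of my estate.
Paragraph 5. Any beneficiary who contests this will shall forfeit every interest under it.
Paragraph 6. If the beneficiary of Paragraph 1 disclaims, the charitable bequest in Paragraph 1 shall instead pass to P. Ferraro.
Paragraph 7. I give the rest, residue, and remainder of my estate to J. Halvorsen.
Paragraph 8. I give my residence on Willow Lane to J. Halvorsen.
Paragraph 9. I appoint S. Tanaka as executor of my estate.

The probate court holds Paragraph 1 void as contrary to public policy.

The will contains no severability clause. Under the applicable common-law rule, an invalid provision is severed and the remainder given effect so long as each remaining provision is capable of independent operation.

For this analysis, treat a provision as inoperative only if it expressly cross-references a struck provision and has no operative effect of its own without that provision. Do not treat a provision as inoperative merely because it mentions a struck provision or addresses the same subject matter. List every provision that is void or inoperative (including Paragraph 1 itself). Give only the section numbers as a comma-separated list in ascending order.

1, 2, 3, 6

Paragraph 1 is struck. Paragraph 2 has no operative effect of its own apart from Paragraph 1 and is therefore inoperative. Paragraph 3 merely fixes the priority direction for Paragraph 1; with Paragraph 1 gone it has nothing to operate on and falls away. Paragraph 6 merely fixes the alternative disposition for Paragraph 1; with Paragraph 1 gone it has nothing to operate on and falls away. With no severability clause, the stated default rule severs what cannot stand and enforces each remaining provision that can operate on its own. The provisions still in force are Paragraph 4, Paragraph 5, Paragraph 7, Paragraph 8, and Paragraph 9.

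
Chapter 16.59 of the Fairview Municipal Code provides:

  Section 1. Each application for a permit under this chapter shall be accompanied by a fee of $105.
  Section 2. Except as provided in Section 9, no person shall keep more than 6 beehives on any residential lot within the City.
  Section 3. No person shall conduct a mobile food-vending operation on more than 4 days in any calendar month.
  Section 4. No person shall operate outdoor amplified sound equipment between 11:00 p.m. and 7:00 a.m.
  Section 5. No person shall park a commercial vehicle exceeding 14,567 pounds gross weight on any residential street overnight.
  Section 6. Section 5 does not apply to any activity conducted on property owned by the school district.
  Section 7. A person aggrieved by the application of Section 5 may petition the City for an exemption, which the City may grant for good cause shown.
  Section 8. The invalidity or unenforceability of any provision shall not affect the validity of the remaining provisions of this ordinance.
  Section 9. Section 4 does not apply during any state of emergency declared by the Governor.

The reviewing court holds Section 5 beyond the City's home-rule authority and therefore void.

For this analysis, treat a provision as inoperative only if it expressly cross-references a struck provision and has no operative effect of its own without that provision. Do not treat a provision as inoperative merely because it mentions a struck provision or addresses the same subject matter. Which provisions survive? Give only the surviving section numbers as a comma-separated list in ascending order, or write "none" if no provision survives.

1, 2, 3, 4, 8, 9

Section 5 is struck. Section 6 operates only by reference to Section 5, so it falls with Section 5. The only function of Section 7 is the exemption procedure for Section 5, so it cannot stand once Section 5 is removed. Section 8 is a severability clause and preserves every provision that can still be given independent effect. The provisions still in force are Section 1, Section 2, Section 3, Section 4, Section 8, and Section 9.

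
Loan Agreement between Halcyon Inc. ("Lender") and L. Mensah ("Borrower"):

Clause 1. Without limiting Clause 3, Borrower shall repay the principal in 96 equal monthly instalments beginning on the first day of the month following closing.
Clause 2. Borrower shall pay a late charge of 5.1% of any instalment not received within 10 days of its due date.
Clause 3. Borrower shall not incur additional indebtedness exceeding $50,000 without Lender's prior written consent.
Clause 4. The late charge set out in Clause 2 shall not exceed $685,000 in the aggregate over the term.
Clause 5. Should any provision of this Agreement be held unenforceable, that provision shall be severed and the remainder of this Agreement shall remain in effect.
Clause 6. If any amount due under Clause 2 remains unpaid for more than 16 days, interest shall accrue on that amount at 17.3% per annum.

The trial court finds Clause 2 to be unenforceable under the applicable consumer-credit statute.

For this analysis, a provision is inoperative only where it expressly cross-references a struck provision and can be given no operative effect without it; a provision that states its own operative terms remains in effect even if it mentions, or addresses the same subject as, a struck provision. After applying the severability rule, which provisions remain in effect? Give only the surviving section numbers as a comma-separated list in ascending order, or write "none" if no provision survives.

Clause 2 is struck. The whole of Clause 4 is the aggregate cap on the late charge, defined by reference to Clause 2, so Clause 4 cannot stand once Clause 2 is removed. Clause 6 does nothing except set the default interest on the late charge by reference to Clause 2; with Clause 2 gone it has no independent effect and is inoperative. Clause 5 is a severability clause and preserves every provision that can still be given independent effect. Clause 1, Clause 3, and Clause 5 remain in effect.

1, 3, 5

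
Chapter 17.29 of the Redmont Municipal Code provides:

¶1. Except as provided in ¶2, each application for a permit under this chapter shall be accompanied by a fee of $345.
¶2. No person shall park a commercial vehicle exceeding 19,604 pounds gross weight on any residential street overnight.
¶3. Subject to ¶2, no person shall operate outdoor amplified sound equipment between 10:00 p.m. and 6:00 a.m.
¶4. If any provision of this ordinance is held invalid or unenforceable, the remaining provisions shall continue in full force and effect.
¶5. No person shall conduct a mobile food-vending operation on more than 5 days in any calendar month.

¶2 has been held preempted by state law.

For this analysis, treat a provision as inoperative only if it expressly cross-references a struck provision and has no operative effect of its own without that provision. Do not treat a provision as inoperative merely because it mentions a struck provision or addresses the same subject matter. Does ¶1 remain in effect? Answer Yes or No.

¶2 is struck. ¶3 mentions ¶2 but its own obligation stands independently of ¶2, so ¶3 is not affected. Although ¶1 refers to ¶2, its operative terms do not depend on ¶2, so it remains in effect. No other provision's operative terms depend on ¶2. Under the severability clause in ¶4, the remaining provisions continue in force. The provisions still in force are ¶1, ¶3, ¶4, and ¶5. ¶1 is among the surviving provisions, so the answer is yes.

Yes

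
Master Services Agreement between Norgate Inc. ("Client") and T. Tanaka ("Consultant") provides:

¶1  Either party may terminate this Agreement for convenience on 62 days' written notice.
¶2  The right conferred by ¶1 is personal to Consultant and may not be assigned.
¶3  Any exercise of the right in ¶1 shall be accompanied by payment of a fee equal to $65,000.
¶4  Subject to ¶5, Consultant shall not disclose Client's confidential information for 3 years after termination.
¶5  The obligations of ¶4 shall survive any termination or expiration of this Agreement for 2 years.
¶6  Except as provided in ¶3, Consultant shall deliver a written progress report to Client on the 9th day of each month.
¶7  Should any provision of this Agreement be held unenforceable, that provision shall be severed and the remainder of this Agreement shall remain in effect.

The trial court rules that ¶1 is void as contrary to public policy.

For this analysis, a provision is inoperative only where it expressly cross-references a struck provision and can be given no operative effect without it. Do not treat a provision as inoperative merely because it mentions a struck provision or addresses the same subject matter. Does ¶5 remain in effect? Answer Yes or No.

Yes

¶1 is struck. ¶2 operates only by reference to ¶1, so it falls with ¶1. The only function of ¶3 is the exercise fee for ¶1, so it cannot stand once ¶1 is removed. ¶6 mentions ¶3 but its own obligation stands independently of ¶3, so ¶6 is not affected. Under the severability clause in ¶7, the remaining provisions continue in force. The provisions still in force are ¶4, ¶5, ¶6, and ¶7. ¶5 is among the surviving provisions, so the answer is yes.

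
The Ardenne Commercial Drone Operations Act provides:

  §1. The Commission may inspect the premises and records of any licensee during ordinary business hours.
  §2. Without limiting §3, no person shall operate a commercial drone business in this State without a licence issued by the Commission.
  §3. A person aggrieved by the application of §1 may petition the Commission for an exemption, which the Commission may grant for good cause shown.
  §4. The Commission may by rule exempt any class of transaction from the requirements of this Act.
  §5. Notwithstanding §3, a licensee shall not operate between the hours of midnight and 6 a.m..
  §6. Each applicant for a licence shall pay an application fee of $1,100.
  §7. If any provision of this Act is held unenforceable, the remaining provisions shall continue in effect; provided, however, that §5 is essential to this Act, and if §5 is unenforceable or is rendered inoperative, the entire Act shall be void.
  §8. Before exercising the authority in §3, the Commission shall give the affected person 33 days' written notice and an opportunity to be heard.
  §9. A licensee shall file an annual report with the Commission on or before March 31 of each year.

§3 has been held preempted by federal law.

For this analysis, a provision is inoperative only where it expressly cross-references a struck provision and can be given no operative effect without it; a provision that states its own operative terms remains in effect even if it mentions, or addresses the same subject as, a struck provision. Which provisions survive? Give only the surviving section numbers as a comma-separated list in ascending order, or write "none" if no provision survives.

§3 is struck. The only function of §8 is the notice-and-hearing requirement for §3, so it cannot stand once §3 is removed. §2 mentions §3 but its own obligation stands independently of §3, so §2 is not affected. §5 mentions §3 but its own obligation stands independently of §3, so §5 is not affected. §7 makes §5 an essential term, but §5 is unaffected, so the severability proviso in §7 preserves the remaining provisions. The provisions still in force are §1, §2, §4, §5, §6, §7, and §9.

1, 2, 4, 5, 6, 7, 9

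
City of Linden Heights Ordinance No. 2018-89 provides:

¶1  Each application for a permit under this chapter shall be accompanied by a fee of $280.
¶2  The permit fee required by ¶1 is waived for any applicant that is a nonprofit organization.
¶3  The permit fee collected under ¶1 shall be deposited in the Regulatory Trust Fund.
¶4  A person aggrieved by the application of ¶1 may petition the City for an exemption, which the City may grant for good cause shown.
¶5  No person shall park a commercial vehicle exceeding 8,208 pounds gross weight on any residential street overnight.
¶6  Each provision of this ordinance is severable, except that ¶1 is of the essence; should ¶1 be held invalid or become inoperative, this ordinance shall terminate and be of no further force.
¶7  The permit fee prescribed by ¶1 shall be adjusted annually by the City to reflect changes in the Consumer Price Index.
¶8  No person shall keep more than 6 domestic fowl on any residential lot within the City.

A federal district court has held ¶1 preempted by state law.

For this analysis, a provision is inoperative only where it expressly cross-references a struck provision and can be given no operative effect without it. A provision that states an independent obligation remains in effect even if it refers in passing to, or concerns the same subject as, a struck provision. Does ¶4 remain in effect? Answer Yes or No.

No

¶1 is struck. ¶2 does nothing except set the nonprofit waiver of the permit fee by reference to ¶1; with ¶1 gone it has no independent effect and is inoperative. ¶3 operates only by reference to ¶1, so it falls with ¶1. ¶4 has no operative effect of its own apart from ¶1 and is therefore inoperative. ¶7 has no operative effect of its own apart from ¶1 and is therefore inoperative. ¶6 makes ¶1 an essential term, and ¶1 is the provision held invalid; under ¶6, the entire ordinance is therefore void. No provision of the ordinance survives. ¶4 is among the inoperative provisions, so the answer is no.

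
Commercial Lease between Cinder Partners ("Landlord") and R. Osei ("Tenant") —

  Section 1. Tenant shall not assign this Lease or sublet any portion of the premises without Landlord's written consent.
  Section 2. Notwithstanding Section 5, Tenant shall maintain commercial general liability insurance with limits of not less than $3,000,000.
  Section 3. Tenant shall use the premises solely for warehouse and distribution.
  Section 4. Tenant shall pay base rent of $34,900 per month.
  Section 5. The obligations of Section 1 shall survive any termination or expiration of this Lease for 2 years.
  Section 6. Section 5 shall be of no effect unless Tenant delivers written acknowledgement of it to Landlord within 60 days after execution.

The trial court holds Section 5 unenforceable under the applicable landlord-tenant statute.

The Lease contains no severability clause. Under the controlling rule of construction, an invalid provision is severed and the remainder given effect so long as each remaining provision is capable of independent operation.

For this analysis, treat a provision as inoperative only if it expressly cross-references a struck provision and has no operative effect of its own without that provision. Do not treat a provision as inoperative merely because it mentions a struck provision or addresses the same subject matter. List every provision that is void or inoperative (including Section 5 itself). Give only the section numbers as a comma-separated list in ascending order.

Section 5 is struck. Section 6 has no operative effect of its own apart from Section 5 and is therefore inoperative. Section 2 mentions Section 5 but its own obligation stands independently of Section 5, so Section 2 is not affected. Under the stated default rule, only provisions that cannot operate independently fall away; the rest are enforced. Section 1, Section 2, Section 3, and Section 4 remain in effect.

5, 6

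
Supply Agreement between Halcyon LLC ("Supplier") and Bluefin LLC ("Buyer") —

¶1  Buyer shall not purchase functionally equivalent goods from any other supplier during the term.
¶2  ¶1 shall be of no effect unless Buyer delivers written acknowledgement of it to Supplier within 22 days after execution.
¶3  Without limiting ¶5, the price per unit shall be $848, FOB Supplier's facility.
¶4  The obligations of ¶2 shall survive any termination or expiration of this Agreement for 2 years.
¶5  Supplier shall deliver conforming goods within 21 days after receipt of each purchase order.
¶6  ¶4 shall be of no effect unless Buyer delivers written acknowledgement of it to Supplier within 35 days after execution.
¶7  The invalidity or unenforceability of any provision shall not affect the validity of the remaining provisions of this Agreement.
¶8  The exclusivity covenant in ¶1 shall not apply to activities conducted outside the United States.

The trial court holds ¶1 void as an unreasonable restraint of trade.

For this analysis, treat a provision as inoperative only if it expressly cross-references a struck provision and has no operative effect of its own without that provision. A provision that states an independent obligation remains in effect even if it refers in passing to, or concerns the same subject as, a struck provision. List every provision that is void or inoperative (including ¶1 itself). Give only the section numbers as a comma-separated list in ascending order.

1, 2, 4, 6, 8

¶1 is struck. ¶2 has no operative effect of its own apart from ¶1 and is therefore inoperative. The whole of ¶8 is the carve-out from the exclusivity covenant, defined by reference to ¶1, so ¶8 cannot stand once ¶1 is removed. ¶4 has no operative effect of its own apart from ¶2 and is therefore inoperative. ¶6 operates only by reference to ¶4, so it falls with ¶4. Under the severability clause in ¶7, the remaining provisions continue in force. The provisions still in force are ¶3, ¶5, and ¶7.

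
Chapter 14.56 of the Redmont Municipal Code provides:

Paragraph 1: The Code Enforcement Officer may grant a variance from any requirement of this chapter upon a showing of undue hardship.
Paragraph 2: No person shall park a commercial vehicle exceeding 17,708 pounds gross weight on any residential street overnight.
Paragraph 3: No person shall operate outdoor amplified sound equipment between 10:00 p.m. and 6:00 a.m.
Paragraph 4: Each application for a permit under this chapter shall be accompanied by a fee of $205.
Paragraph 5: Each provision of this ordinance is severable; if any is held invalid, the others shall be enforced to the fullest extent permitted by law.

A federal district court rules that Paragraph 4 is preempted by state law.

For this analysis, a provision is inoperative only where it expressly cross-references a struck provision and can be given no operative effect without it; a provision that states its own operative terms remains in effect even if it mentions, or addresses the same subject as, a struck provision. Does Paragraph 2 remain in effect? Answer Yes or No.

Paragraph 4 is struck. Nothing else in the ordinance is defined by reference to Paragraph 4. Under the severability clause in Paragraph 5, the remaining provisions continue in force. That leaves Paragraph 1, Paragraph 2, Paragraph 3, and Paragraph 5 in effect. Paragraph 2 is among the surviving provisions, so the answer is yes.

Yes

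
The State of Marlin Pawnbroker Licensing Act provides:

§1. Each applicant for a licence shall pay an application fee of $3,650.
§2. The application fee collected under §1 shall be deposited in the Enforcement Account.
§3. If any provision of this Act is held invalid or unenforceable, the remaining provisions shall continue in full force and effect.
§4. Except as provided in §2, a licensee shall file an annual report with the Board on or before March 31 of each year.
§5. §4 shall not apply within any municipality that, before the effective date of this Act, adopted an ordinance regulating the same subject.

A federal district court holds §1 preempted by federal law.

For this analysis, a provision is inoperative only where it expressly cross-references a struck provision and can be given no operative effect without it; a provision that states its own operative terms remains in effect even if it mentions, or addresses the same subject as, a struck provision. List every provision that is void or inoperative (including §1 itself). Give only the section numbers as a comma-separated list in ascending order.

§1 is struck. The whole of §2 is the disposition of the application fee, defined by reference to §1, so §2 cannot stand once §1 is removed. §4 mentions §2 but its own obligation stands independently of §2, so §4 is not affected. §3 is a severability clause and preserves every provision that can still be given independent effect. That leaves §3, §4, and §5 in effect.

1, 2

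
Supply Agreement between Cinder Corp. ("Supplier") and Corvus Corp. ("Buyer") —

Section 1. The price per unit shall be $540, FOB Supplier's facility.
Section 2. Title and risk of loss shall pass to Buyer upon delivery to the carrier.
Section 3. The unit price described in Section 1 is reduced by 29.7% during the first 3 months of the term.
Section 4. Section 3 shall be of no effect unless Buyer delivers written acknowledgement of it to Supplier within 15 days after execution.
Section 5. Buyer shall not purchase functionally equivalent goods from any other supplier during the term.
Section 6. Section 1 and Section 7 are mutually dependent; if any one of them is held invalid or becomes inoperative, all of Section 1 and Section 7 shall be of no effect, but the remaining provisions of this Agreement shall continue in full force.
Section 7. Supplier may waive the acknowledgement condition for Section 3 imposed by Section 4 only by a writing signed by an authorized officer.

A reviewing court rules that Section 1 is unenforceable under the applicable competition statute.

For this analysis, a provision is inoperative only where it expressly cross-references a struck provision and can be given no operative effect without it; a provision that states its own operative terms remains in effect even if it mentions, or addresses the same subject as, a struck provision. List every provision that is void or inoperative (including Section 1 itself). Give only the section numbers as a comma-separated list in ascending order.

Section 1 is struck. Section 3 does nothing except set the introductory reduction to the unit price by reference to Section 1; with Section 1 gone it has no independent effect and is inoperative. The only function of Section 4 is the acknowledgement condition for Section 3, so it cannot stand once Section 3 is removed. The only function of Section 7 is the waiver condition for Section 4, so it cannot stand once Section 4 is removed. Section 6 declares Section 1 and Section 7 mutually dependent; since one of them has fallen, all of them are of no effect. The remainder continues in force under Section 6. That leaves Section 2, Section 5, and Section 6 in effect.

1, 3, 4, 7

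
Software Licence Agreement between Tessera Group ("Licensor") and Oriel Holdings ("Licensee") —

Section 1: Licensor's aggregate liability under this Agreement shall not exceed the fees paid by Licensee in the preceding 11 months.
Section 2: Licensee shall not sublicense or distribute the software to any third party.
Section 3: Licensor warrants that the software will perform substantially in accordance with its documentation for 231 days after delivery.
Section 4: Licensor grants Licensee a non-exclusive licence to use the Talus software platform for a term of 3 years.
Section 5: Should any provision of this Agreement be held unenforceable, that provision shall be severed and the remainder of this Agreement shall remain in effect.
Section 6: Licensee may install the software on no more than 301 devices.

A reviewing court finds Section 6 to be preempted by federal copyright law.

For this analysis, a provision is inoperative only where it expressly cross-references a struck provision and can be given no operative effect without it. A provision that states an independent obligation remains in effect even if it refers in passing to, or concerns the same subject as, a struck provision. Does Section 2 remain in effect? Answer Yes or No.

Yes

Section 6 is struck. Nothing else in the Agreement is defined by reference to Section 6. Section 5 is a severability clause and preserves every provision that can still be given independent effect. Section 1, Section 2, Section 3, Section 4, and Section 5 remain in effect. Section 2 is among the surviving provisions, so the answer is yes.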